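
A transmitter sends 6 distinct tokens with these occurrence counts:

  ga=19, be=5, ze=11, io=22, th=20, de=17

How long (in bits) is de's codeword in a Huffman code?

Repeatedly merge the two smallest:
combine be(5), ze(11) → 16
combine 16, de(17) → 33
combine ga(19), th(20) → 39
combine io(22), 33 → 55
combine 39, 55 → 94
The subtree containing de is merged 3 times, so code length = 3.

3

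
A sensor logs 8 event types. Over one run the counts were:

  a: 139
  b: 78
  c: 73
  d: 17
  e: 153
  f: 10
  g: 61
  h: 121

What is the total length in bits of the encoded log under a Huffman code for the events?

Merge the two smallest weights repeatedly:
combine f(10), d(17) → 27
combine 27, g(61) → 88
combine c(73), b(78) → 151
combine 88, h(121) → 209
combine a(139), 151 → 290
combine e(153), 209 → 362
combine 290, 362 → 652
Each symbol's bit-cost is frequency × depth; summing gives 1779 bits (equivalently 27 + 88 + 151 + 209 + 290 + 362 + 652).

1779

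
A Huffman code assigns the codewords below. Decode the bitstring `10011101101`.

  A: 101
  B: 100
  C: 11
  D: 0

BCAA

Read left to right; each codeword is recognised as soon as it completes (prefix code):
  100→B | 11→C | 101→A | 101→A
Decoded message: BCAA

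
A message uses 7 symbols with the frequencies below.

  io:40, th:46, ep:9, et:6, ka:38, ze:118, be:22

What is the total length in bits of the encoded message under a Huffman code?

Greedily combine the two least-frequent nodes:
combine et(6), ep(9) → 15
combine 15, be(22) → 37
combine 37, ka(38) → 75
combine io(40), th(46) → 86
combine 75, 86 → 161
combine ze(118), 161 → 279
The encoded length is the sum of every internal node's weight: 15 + 37 + 75 + 86 + 161 + 279 = 653 bits.

653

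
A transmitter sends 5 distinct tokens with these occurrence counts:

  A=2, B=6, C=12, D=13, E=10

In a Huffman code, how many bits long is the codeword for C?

Huffman merges, smallest pair first:
combine A(2), B(6) → 8
combine 8, E(10) → 18
combine C(12), D(13) → 25
combine 18, 25 → 43
C sits 2 levels below the root, so its codeword is 2 bits.

2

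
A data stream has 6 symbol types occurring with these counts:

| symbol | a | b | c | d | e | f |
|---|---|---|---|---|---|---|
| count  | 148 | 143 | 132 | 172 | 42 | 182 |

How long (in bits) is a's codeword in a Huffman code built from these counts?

3

Repeatedly merge the two smallest:
combine e(42), c(132) → 174
combine b(143), a(148) → 291
combine d(172), 174 → 346
combine f(182), 291 → 473
combine 346, 473 → 819
The subtree containing a is merged 3 times, so code length = 3.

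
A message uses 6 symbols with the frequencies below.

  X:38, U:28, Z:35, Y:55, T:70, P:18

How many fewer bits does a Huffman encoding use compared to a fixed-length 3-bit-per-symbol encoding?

Fixed-length: 3 bits × 244 symbols = 732 bits.
Huffman merges:
combine P(18), U(28) → 46
combine Z(35), X(38) → 73
combine 46, Y(55) → 101
combine T(70), 73 → 143
combine 101, 143 → 244
Huffman total = 46 + 73 + 101 + 143 + 244 = 607 bits.
Saving = 732 − 607 = 125 bits.

125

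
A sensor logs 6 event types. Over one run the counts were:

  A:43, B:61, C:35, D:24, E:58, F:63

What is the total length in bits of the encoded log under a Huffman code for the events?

Merge the two smallest weights repeatedly:
combine D(24), C(35) → 59
combine A(43), E(58) → 101
combine 59, B(61) → 120
combine F(63), 101 → 164
combine 120, 164 → 284
The encoded length is the sum of every internal node's weight: 59 + 101 + 120 + 164 + 284 = 728 bits.

728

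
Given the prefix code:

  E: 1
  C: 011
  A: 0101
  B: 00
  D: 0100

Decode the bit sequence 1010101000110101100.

EADCAEB

Read left to right; each codeword is recognised as soon as it completes (prefix code):
  1→E | 0101→A | 0100→D | 011→C | 0101→A | 1→E | 00→B
Decoded message: EADCAEB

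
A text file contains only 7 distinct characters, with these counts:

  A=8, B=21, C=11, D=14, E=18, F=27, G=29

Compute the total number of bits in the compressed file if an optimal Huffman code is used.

347

Merge the two smallest weights repeatedly:
merge A(8) and C(11): 19
merge D(14) and E(18): 32
merge 19 and B(21): 40
merge F(27) and G(29): 56
merge 32 and 40: 72
merge 56 and 72: 128
The encoded length is the sum of every internal node's weight: 19 + 32 + 40 + 56 + 72 + 128 = 347 bits.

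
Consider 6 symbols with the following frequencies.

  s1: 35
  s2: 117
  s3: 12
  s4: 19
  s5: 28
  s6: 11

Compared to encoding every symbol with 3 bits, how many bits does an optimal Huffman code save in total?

211

Fixed-length: 3 bits × 222 symbols = 666 bits.
Huffman merges:
s6(11) + s3(12) → 23
s4(19) + 23 → 42
s5(28) + s1(35) → 63
42 + 63 → 105
105 + s2(117) → 222
Huffman total = 23 + 42 + 63 + 105 + 222 = 455 bits.
Saving = 666 − 455 = 211 bits.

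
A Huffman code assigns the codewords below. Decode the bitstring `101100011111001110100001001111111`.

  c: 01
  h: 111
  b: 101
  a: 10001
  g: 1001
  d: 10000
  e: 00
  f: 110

bahgfdghh

Read left to right; each codeword is recognised as soon as it completes (prefix code):
  101→b | 10001→a | 111→h | 1001→g | 110→f | 10000→d | 1001→g | 111→h | 111→h
Decoded message: bahgfdghh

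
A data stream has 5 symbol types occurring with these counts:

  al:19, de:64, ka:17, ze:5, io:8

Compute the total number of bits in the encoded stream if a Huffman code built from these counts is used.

Merge the two smallest weights repeatedly:
merge ze(5) and io(8): 13
merge 13 and ka(17): 30
merge al(19) and 30: 49
merge 49 and de(64): 113
Total encoded bits = sum of merged weights = 13 + 30 + 49 + 113 = 205.

205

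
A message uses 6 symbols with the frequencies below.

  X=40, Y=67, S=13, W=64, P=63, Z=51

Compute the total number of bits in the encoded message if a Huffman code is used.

Greedily combine the two least-frequent nodes:
merge S(13) and X(40): 53
merge Z(51) and 53: 104
merge P(63) and W(64): 127
merge Y(67) and 104: 171
merge 127 and 171: 298
Total encoded bits = sum of merged weights = 53 + 104 + 127 + 171 + 298 = 753.

753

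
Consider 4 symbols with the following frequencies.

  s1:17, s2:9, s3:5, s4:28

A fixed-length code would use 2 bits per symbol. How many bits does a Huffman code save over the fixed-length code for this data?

Fixed-length: 2 bits × 59 symbols = 118 bits.
Huffman merges:
combine s3(5), s2(9) → 14
combine 14, s1(17) → 31
combine s4(28), 31 → 59
Huffman total = 14 + 31 + 59 = 104 bits.
Saving = 118 − 104 = 14 bits.

14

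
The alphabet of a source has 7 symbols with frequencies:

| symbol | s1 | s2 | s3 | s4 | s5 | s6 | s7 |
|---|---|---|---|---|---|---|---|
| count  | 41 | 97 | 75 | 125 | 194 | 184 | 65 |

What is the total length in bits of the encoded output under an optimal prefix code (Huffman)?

2071

Build the Huffman tree bottom-up:
combine s1(41), s7(65) → 106
combine s3(75), s2(97) → 172
combine 106, s4(125) → 231
combine 172, s6(184) → 356
combine s5(194), 231 → 425
combine 356, 425 → 781
The encoded length is the sum of every internal node's weight: 106 + 172 + 231 + 356 + 425 + 781 = 2071 bits.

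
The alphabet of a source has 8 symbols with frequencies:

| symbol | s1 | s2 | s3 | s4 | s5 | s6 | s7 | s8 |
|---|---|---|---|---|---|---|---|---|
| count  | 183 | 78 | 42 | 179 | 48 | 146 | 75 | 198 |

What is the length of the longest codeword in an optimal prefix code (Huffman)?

Merge the two lowest-weight nodes at each step:
merge s3(42) and s5(48): 90
merge s7(75) and s2(78): 153
merge 90 and s6(146): 236
merge 153 and s4(179): 332
merge s1(183) and s8(198): 381
merge 236 and 332: 568
merge 381 and 568: 949
Maximum depth reached is 4.

4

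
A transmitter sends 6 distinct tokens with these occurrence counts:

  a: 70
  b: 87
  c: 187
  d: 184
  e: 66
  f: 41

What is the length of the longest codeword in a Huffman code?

Merge the two lowest-weight nodes at each step:
merge f(41) and e(66): 107
merge a(70) and b(87): 157
merge 107 and 157: 264
merge d(184) and c(187): 371
merge 264 and 371: 635
The rarest symbols sit at the bottom; the longest codeword is 3 bits.

3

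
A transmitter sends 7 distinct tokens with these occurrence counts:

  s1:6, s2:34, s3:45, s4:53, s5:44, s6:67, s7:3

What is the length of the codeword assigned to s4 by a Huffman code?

Build the tree from the bottom:
s7(3) + s1(6) → 9
9 + s2(34) → 43
43 + s5(44) → 87
s3(45) + s4(53) → 98
s6(67) + 87 → 154
98 + 154 → 252
s4's leaf is at depth 2, giving a 2-bit codeword.

2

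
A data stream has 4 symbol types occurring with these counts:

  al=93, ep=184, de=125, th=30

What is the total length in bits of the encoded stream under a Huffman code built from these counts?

803

Merge the two smallest weights repeatedly:
combine th(30), al(93) → 123
combine 123, de(125) → 248
combine ep(184), 248 → 432
The encoded length is the sum of every internal node's weight: 123 + 248 + 432 = 803 bits.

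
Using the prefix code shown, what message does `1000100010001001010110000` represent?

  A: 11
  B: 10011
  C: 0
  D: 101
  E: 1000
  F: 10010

Read left to right; each codeword is recognised as soon as it completes (prefix code):
  1000→E | 1000→E | 1000→E | 10010→F | 101→D | 1000→E | 0→C
Decoded message: EEEFDEC

EEEFDEC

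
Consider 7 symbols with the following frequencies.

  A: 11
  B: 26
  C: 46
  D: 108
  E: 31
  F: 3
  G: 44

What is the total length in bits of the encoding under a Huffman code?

645

Merge the two smallest weights repeatedly:
combine F(3), A(11) → 14
combine 14, B(26) → 40
combine E(31), 40 → 71
combine G(44), C(46) → 90
combine 71, 90 → 161
combine D(108), 161 → 269
Each symbol's bit-cost is frequency × depth; summing gives 645 bits (equivalently 14 + 40 + 71 + 90 + 161 + 269).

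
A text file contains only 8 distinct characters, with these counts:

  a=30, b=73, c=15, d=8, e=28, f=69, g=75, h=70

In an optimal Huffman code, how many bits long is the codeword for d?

Build the tree from the bottom:
d(8) + c(15) → 23
23 + e(28) → 51
a(30) + 51 → 81
f(69) + h(70) → 139
b(73) + g(75) → 148
81 + 139 → 220
148 + 220 → 368
The subtree containing d is merged 5 times, so code length = 5.

5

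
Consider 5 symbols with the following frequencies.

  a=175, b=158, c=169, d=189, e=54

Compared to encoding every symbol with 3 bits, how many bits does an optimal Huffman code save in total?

Fixed-length: 3 bits × 745 symbols = 2235 bits.
Huffman merges:
merge e(54) and b(158): 212
merge c(169) and a(175): 344
merge d(189) and 212: 401
merge 344 and 401: 745
Huffman total = 212 + 344 + 401 + 745 = 1702 bits.
Saving = 2235 − 1702 = 533 bits.

533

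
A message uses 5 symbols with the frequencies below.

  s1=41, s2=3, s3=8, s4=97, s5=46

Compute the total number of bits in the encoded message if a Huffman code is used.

356

Merge the two smallest weights repeatedly:
merge s2(3) and s3(8): 11
merge 11 and s1(41): 52
merge s5(46) and 52: 98
merge s4(97) and 98: 195
Each symbol's bit-cost is frequency × depth; summing gives 356 bits (equivalently 11 + 52 + 98 + 195).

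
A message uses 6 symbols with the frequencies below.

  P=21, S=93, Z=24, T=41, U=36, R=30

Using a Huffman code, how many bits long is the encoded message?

Build the Huffman tree bottom-up:
combine P(21), Z(24) → 45
combine R(30), U(36) → 66
combine T(41), 45 → 86
combine 66, 86 → 152
combine S(93), 152 → 245
The encoded length is the sum of every internal node's weight: 45 + 66 + 86 + 152 + 245 = 594 bits.

594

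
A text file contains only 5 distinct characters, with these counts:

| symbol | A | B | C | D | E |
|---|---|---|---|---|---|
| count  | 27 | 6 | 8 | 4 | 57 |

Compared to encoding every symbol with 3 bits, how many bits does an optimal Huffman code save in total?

Fixed-length: 3 bits × 102 symbols = 306 bits.
Huffman merges:
merge D(4) and B(6): 10
merge C(8) and 10: 18
merge 18 and A(27): 45
merge 45 and E(57): 102
Huffman total = 10 + 18 + 45 + 102 = 175 bits.
Saving = 306 − 175 = 131 bits.

131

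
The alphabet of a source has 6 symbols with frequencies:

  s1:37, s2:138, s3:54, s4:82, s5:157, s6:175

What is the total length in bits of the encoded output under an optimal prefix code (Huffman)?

Merge the two smallest weights repeatedly:
merge s1(37) and s3(54): 91
merge s4(82) and 91: 173
merge s2(138) and s5(157): 295
merge 173 and s6(175): 348
merge 295 and 348: 643
Total encoded bits = sum of merged weights = 91 + 173 + 295 + 348 + 643 = 1550.

1550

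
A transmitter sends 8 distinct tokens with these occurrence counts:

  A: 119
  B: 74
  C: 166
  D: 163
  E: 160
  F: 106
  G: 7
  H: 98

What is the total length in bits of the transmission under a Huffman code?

2594

Build the Huffman tree bottom-up:
G(7) + B(74) → 81
81 + H(98) → 179
F(106) + A(119) → 225
E(160) + D(163) → 323
C(166) + 179 → 345
225 + 323 → 548
345 + 548 → 893
The encoded length is the sum of every internal node's weight: 81 + 179 + 225 + 323 + 345 + 548 + 893 = 2594 bits.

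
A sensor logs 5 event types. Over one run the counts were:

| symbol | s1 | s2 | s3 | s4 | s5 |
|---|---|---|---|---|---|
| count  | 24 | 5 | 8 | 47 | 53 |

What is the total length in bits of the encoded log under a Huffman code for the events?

271

Greedily combine the two least-frequent nodes:
merge s2(5) and s3(8): 13
merge 13 and s1(24): 37
merge 37 and s4(47): 84
merge s5(53) and 84: 137
Each symbol's bit-cost is frequency × depth; summing gives 271 bits (equivalently 13 + 37 + 84 + 137).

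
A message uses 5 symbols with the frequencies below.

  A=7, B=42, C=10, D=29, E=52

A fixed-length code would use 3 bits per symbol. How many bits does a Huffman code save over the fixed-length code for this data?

Fixed-length: 3 bits × 140 symbols = 420 bits.
Huffman merges:
combine A(7), C(10) → 17
combine 17, D(29) → 46
combine B(42), 46 → 88
combine E(52), 88 → 140
Huffman total = 17 + 46 + 88 + 140 = 291 bits.
Saving = 420 − 291 = 129 bits.

129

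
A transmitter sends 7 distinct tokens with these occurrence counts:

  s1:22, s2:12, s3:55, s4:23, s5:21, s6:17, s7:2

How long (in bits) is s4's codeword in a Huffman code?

Build the tree from the bottom:
combine s7(2), s2(12) → 14
combine 14, s6(17) → 31
combine s5(21), s1(22) → 43
combine s4(23), 31 → 54
combine 43, 54 → 97
combine s3(55), 97 → 152
s4 sits 3 levels below the root, so its codeword is 3 bits.

3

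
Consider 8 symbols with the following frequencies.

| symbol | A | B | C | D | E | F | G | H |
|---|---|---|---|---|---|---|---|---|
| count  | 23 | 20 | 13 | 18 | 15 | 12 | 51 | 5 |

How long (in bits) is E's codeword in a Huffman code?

3

Repeatedly merge the two smallest:
combine H(5), F(12) → 17
combine C(13), E(15) → 28
combine 17, D(18) → 35
combine B(20), A(23) → 43
combine 28, 35 → 63
combine 43, G(51) → 94
combine 63, 94 → 157
E sits 3 levels below the root, so its codeword is 3 bits.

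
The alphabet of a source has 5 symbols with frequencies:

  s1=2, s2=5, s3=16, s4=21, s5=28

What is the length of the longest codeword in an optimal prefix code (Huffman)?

4

Merge the two lowest-weight nodes at each step:
combine s1(2), s2(5) → 7
combine 7, s3(16) → 23
combine s4(21), 23 → 44
combine s5(28), 44 → 72
Maximum depth reached is 4.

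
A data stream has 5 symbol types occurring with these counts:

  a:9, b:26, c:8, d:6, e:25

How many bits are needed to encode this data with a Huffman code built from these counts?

Greedily combine the two least-frequent nodes:
combine d(6), c(8) → 14
combine a(9), 14 → 23
combine 23, e(25) → 48
combine b(26), 48 → 74
Each symbol's bit-cost is frequency × depth; summing gives 159 bits (equivalently 14 + 23 + 48 + 74).

159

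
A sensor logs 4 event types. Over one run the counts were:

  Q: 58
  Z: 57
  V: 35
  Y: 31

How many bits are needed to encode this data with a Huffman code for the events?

362

Merge the two smallest weights repeatedly:
merge Y(31) and V(35): 66
merge Z(57) and Q(58): 115
merge 66 and 115: 181
Each symbol's bit-cost is frequency × depth; summing gives 362 bits (equivalently 66 + 115 + 181).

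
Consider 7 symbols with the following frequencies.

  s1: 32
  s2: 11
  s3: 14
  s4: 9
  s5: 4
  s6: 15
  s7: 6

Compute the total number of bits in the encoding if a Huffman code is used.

Greedily combine the two least-frequent nodes:
combine s5(4), s7(6) → 10
combine s4(9), 10 → 19
combine s2(11), s3(14) → 25
combine s6(15), 19 → 34
combine 25, s1(32) → 57
combine 34, 57 → 91
The encoded length is the sum of every internal node's weight: 10 + 19 + 25 + 34 + 57 + 91 = 236 bits.

236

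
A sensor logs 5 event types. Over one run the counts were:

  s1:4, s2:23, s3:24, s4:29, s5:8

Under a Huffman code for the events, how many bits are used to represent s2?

2

Build the tree from the bottom:
merge s1(4) and s5(8): 12
merge 12 and s2(23): 35
merge s3(24) and s4(29): 53
merge 35 and 53: 88
s2's leaf is at depth 2, giving a 2-bit codeword.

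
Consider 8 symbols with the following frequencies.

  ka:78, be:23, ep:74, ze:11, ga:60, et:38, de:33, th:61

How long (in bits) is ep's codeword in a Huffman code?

Build the tree from the bottom:
ze(11) + be(23) → 34
de(33) + 34 → 67
et(38) + ga(60) → 98
th(61) + 67 → 128
ep(74) + ka(78) → 152
98 + 128 → 226
152 + 226 → 378
ep sits 2 levels below the root, so its codeword is 2 bits.

2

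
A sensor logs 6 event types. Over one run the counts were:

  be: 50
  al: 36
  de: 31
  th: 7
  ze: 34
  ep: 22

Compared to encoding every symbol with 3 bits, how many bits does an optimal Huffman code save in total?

Fixed-length: 3 bits × 180 symbols = 540 bits.
Huffman merges:
th(7) + ep(22) → 29
29 + de(31) → 60
ze(34) + al(36) → 70
be(50) + 60 → 110
70 + 110 → 180
Huffman total = 29 + 60 + 70 + 110 + 180 = 449 bits.
Saving = 540 − 449 = 91 bits.

91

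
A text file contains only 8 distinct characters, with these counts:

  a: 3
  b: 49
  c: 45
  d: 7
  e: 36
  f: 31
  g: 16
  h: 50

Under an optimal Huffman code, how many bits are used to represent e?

3

Repeatedly merge the two smallest:
a(3) + d(7) → 10
10 + g(16) → 26
26 + f(31) → 57
e(36) + c(45) → 81
b(49) + h(50) → 99
57 + 81 → 138
99 + 138 → 237
e sits 3 levels below the root, so its codeword is 3 bits.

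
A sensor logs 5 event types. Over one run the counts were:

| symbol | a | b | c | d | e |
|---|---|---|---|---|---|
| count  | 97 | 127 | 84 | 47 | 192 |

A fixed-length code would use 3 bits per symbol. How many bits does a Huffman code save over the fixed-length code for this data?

Fixed-length: 3 bits × 547 symbols = 1641 bits.
Huffman merges:
combine d(47), c(84) → 131
combine a(97), b(127) → 224
combine 131, e(192) → 323
combine 224, 323 → 547
Huffman total = 131 + 224 + 323 + 547 = 1225 bits.
Saving = 1641 − 1225 = 416 bits.

416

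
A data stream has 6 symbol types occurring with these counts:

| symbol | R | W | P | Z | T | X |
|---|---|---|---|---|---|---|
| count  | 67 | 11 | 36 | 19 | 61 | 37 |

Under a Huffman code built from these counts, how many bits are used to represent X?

Build the tree from the bottom:
W(11) + Z(19) → 30
30 + P(36) → 66
X(37) + T(61) → 98
66 + R(67) → 133
98 + 133 → 231
The subtree containing X is merged 2 times, so code length = 2.

2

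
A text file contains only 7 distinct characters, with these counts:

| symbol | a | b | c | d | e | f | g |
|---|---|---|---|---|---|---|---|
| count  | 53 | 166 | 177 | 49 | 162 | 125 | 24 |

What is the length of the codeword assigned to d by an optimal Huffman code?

Repeatedly merge the two smallest:
merge g(24) and d(49): 73
merge a(53) and 73: 126
merge f(125) and 126: 251
merge e(162) and b(166): 328
merge c(177) and 251: 428
merge 328 and 428: 756
The subtree containing d is merged 5 times, so code length = 5.

5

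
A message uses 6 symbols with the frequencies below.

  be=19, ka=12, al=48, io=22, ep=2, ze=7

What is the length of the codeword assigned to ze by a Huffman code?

Huffman merges, smallest pair first:
merge ep(2) and ze(7): 9
merge 9 and ka(12): 21
merge be(19) and 21: 40
merge io(22) and 40: 62
merge al(48) and 62: 110
ze sits 5 levels below the root, so its codeword is 5 bits.

5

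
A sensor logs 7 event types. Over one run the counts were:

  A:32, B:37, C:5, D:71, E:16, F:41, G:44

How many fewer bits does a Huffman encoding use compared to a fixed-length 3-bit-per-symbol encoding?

Fixed-length: 3 bits × 246 symbols = 738 bits.
Huffman merges:
combine C(5), E(16) → 21
combine 21, A(32) → 53
combine B(37), F(41) → 78
combine G(44), 53 → 97
combine D(71), 78 → 149
combine 97, 149 → 246
Huffman total = 21 + 53 + 78 + 97 + 149 + 246 = 644 bits.
Saving = 738 − 644 = 94 bits.

94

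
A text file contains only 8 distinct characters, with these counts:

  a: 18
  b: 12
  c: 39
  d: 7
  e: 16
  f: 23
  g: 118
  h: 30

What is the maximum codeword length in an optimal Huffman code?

Merge the two lowest-weight nodes at each step:
combine d(7), b(12) → 19
combine e(16), a(18) → 34
combine 19, f(23) → 42
combine h(30), 34 → 64
combine c(39), 42 → 81
combine 64, 81 → 145
combine g(118), 145 → 263
The rarest symbols sit at the bottom; the longest codeword is 5 bits.

5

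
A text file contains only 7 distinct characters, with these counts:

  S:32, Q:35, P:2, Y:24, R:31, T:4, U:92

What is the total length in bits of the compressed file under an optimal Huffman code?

512

Merge the two smallest weights repeatedly:
P(2) + T(4) → 6
6 + Y(24) → 30
30 + R(31) → 61
S(32) + Q(35) → 67
61 + 67 → 128
U(92) + 128 → 220
Total encoded bits = sum of merged weights = 6 + 30 + 61 + 67 + 128 + 220 = 512.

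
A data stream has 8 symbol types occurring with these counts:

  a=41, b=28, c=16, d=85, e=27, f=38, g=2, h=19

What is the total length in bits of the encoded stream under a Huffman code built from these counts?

697

Build the Huffman tree bottom-up:
combine g(2), c(16) → 18
combine 18, h(19) → 37
combine e(27), b(28) → 55
combine 37, f(38) → 75
combine a(41), 55 → 96
combine 75, d(85) → 160
combine 96, 160 → 256
The encoded length is the sum of every internal node's weight: 18 + 37 + 55 + 75 + 96 + 160 + 256 = 697 bits.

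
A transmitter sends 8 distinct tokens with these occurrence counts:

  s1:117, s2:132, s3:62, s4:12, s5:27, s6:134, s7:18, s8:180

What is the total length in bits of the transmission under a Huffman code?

1806

Build the Huffman tree bottom-up:
combine s4(12), s7(18) → 30
combine s5(27), 30 → 57
combine 57, s3(62) → 119
combine s1(117), 119 → 236
combine s2(132), s6(134) → 266
combine s8(180), 236 → 416
combine 266, 416 → 682
Each symbol's bit-cost is frequency × depth; summing gives 1806 bits (equivalently 30 + 57 + 119 + 236 + 266 + 416 + 682).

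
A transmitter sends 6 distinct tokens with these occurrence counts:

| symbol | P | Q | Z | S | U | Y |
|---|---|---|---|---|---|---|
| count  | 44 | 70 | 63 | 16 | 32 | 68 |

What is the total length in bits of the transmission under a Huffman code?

726

Greedily combine the two least-frequent nodes:
combine S(16), U(32) → 48
combine P(44), 48 → 92
combine Z(63), Y(68) → 131
combine Q(70), 92 → 162
combine 131, 162 → 293
Each symbol's bit-cost is frequency × depth; summing gives 726 bits (equivalently 48 + 92 + 131 + 162 + 293).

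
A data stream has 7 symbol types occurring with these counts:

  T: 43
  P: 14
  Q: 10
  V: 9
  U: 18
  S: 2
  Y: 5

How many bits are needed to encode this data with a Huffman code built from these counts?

240

Merge the two smallest weights repeatedly:
merge S(2) and Y(5): 7
merge 7 and V(9): 16
merge Q(10) and P(14): 24
merge 16 and U(18): 34
merge 24 and 34: 58
merge T(43) and 58: 101
Total encoded bits = sum of merged weights = 7 + 16 + 24 + 34 + 58 + 101 = 240.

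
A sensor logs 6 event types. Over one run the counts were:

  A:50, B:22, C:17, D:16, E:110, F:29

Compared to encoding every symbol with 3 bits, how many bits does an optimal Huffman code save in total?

187

Fixed-length: 3 bits × 244 symbols = 732 bits.
Huffman merges:
D(16) + C(17) → 33
B(22) + F(29) → 51
33 + A(50) → 83
51 + 83 → 134
E(110) + 134 → 244
Huffman total = 33 + 51 + 83 + 134 + 244 = 545 bits.
Saving = 732 − 545 = 187 bits.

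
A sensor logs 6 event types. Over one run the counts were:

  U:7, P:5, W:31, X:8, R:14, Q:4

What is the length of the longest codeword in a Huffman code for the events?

4

Merge the two lowest-weight nodes at each step:
merge Q(4) and P(5): 9
merge U(7) and X(8): 15
merge 9 and R(14): 23
merge 15 and 23: 38
merge W(31) and 38: 69
The first pair merged (Q, P) ends up deepest, at depth 4.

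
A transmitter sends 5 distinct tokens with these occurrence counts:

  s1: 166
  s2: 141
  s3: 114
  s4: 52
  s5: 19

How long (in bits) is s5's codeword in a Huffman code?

Repeatedly merge the two smallest:
merge s5(19) and s4(52): 71
merge 71 and s3(114): 185
merge s2(141) and s1(166): 307
merge 185 and 307: 492
s5's leaf is at depth 3, giving a 3-bit codeword.

3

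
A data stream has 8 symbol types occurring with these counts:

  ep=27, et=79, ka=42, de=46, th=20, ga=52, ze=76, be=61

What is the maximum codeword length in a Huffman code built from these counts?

Merge the two lowest-weight nodes at each step:
th(20) + ep(27) → 47
ka(42) + de(46) → 88
47 + ga(52) → 99
be(61) + ze(76) → 137
et(79) + 88 → 167
99 + 137 → 236
167 + 236 → 403
The first pair merged (th, ep) ends up deepest, at depth 4.

4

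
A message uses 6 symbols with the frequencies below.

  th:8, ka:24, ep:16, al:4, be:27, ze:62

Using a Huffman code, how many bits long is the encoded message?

311

Merge the two smallest weights repeatedly:
combine al(4), th(8) → 12
combine 12, ep(16) → 28
combine ka(24), be(27) → 51
combine 28, 51 → 79
combine ze(62), 79 → 141
Each symbol's bit-cost is frequency × depth; summing gives 311 bits (equivalently 12 + 28 + 51 + 79 + 141).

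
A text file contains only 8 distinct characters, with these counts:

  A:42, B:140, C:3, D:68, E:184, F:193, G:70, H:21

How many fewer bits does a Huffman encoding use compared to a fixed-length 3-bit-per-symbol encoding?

293

Fixed-length: 3 bits × 721 symbols = 2163 bits.
Huffman merges:
combine C(3), H(21) → 24
combine 24, A(42) → 66
combine 66, D(68) → 134
combine G(70), 134 → 204
combine B(140), E(184) → 324
combine F(193), 204 → 397
combine 324, 397 → 721
Huffman total = 24 + 66 + 134 + 204 + 324 + 397 + 721 = 1870 bits.
Saving = 2163 − 1870 = 293 bits.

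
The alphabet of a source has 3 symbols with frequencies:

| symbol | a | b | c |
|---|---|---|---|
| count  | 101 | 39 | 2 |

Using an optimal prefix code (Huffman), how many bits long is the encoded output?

183

Merge the two smallest weights repeatedly:
c(2) + b(39) → 41
41 + a(101) → 142
Total encoded bits = sum of merged weights = 41 + 142 = 183.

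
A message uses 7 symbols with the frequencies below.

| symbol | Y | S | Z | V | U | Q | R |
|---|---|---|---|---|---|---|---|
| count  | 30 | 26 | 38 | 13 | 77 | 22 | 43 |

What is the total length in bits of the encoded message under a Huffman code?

662

Greedily combine the two least-frequent nodes:
combine V(13), Q(22) → 35
combine S(26), Y(30) → 56
combine 35, Z(38) → 73
combine R(43), 56 → 99
combine 73, U(77) → 150
combine 99, 150 → 249
Each symbol's bit-cost is frequency × depth; summing gives 662 bits (equivalently 35 + 56 + 73 + 99 + 150 + 249).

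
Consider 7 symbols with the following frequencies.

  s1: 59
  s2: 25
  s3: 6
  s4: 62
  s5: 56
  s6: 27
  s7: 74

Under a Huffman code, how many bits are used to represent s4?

2

Repeatedly merge the two smallest:
merge s3(6) and s2(25): 31
merge s6(27) and 31: 58
merge s5(56) and 58: 114
merge s1(59) and s4(62): 121
merge s7(74) and 114: 188
merge 121 and 188: 309
The subtree containing s4 is merged 2 times, so code length = 2.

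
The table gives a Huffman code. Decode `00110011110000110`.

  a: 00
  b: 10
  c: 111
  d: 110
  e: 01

adecaad

Read left to right; each codeword is recognised as soon as it completes (prefix code):
  00→a | 110→d | 01→e | 111→c | 00→a | 00→a | 110→d
Decoded message: adecaad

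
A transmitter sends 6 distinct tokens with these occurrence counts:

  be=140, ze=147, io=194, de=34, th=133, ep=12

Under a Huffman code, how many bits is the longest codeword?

Merge the two lowest-weight nodes at each step:
combine ep(12), de(34) → 46
combine 46, th(133) → 179
combine be(140), ze(147) → 287
combine 179, io(194) → 373
combine 287, 373 → 660
The first pair merged (ep, de) ends up deepest, at depth 4.

4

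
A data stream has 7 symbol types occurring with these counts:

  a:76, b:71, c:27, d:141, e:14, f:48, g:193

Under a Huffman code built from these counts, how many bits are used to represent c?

4

Huffman merges, smallest pair first:
e(14) + c(27) → 41
41 + f(48) → 89
b(71) + a(76) → 147
89 + d(141) → 230
147 + g(193) → 340
230 + 340 → 570
The subtree containing c is merged 4 times, so code length = 4.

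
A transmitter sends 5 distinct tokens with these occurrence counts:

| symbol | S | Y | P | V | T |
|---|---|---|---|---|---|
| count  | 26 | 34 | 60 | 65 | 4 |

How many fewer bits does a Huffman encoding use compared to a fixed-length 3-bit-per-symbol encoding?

Fixed-length: 3 bits × 189 symbols = 567 bits.
Huffman merges:
merge T(4) and S(26): 30
merge 30 and Y(34): 64
merge P(60) and 64: 124
merge V(65) and 124: 189
Huffman total = 30 + 64 + 124 + 189 = 407 bits.
Saving = 567 − 407 = 160 bits.

160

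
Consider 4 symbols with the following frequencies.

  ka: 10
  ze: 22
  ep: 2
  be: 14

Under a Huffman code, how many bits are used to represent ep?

3

Repeatedly merge the two smallest:
combine ep(2), ka(10) → 12
combine 12, be(14) → 26
combine ze(22), 26 → 48
ep sits 3 levels below the root, so its codeword is 3 bits.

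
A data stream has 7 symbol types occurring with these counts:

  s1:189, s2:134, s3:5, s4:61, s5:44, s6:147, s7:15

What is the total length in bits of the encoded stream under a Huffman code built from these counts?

1399

Greedily combine the two least-frequent nodes:
combine s3(5), s7(15) → 20
combine 20, s5(44) → 64
combine s4(61), 64 → 125
combine 125, s2(134) → 259
combine s6(147), s1(189) → 336
combine 259, 336 → 595
The encoded length is the sum of every internal node's weight: 20 + 64 + 125 + 259 + 336 + 595 = 1399 bits.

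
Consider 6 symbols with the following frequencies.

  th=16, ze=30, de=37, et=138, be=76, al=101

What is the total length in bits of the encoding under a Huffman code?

Build the Huffman tree bottom-up:
th(16) + ze(30) → 46
de(37) + 46 → 83
be(76) + 83 → 159
al(101) + et(138) → 239
159 + 239 → 398
Each symbol's bit-cost is frequency × depth; summing gives 925 bits (equivalently 46 + 83 + 159 + 239 + 398).

925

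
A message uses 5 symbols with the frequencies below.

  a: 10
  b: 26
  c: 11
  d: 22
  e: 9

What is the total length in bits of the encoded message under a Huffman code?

Build the Huffman tree bottom-up:
combine e(9), a(10) → 19
combine c(11), 19 → 30
combine d(22), b(26) → 48
combine 30, 48 → 78
Total encoded bits = sum of merged weights = 19 + 30 + 48 + 78 = 175.

175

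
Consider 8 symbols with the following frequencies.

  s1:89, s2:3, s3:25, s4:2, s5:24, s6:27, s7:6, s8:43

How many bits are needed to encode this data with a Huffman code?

Greedily combine the two least-frequent nodes:
combine s4(2), s2(3) → 5
combine 5, s7(6) → 11
combine 11, s5(24) → 35
combine s3(25), s6(27) → 52
combine 35, s8(43) → 78
combine 52, 78 → 130
combine s1(89), 130 → 219
The encoded length is the sum of every internal node's weight: 5 + 11 + 35 + 52 + 78 + 130 + 219 = 530 bits.

530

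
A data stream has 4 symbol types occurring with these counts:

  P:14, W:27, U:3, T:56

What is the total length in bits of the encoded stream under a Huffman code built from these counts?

161

Build the Huffman tree bottom-up:
combine U(3), P(14) → 17
combine 17, W(27) → 44
combine 44, T(56) → 100
Total encoded bits = sum of merged weights = 17 + 44 + 100 = 161.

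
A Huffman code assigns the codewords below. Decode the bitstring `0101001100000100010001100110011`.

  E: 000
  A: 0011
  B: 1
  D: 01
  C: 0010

Read left to right; each codeword is recognised as soon as it completes (prefix code):
  01→D | 01→D | 0011→A | 000→E | 0010→C | 0010→C | 0011→A | 0011→A | 0011→A
Decoded message: DDAECCAAA

DDAECCAAA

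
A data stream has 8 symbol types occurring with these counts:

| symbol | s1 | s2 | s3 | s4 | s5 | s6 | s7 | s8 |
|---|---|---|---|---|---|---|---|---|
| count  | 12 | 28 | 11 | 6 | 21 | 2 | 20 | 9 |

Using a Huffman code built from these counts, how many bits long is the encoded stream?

303

Build the Huffman tree bottom-up:
combine s6(2), s4(6) → 8
combine 8, s8(9) → 17
combine s3(11), s1(12) → 23
combine 17, s7(20) → 37
combine s5(21), 23 → 44
combine s2(28), 37 → 65
combine 44, 65 → 109
Total encoded bits = sum of merged weights = 8 + 17 + 23 + 37 + 44 + 65 + 109 = 303.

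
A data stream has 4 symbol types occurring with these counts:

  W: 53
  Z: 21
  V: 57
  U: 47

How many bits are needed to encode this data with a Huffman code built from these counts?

356

Greedily combine the two least-frequent nodes:
merge Z(21) and U(47): 68
merge W(53) and V(57): 110
merge 68 and 110: 178
Each symbol's bit-cost is frequency × depth; summing gives 356 bits (equivalently 68 + 110 + 178).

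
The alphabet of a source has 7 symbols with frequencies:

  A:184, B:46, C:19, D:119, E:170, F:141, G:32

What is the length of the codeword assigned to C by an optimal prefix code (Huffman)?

5

Build the tree from the bottom:
combine C(19), G(32) → 51
combine B(46), 51 → 97
combine 97, D(119) → 216
combine F(141), E(170) → 311
combine A(184), 216 → 400
combine 311, 400 → 711
The subtree containing C is merged 5 times, so code length = 5.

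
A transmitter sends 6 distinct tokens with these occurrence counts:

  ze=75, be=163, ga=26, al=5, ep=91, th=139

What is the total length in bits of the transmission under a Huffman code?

Build the Huffman tree bottom-up:
combine al(5), ga(26) → 31
combine 31, ze(75) → 106
combine ep(91), 106 → 197
combine th(139), be(163) → 302
combine 197, 302 → 499
Total encoded bits = sum of merged weights = 31 + 106 + 197 + 302 + 499 = 1135.

1135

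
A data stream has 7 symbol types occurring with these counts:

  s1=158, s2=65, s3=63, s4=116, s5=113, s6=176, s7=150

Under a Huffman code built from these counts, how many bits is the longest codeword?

4

Merge the two lowest-weight nodes at each step:
merge s3(63) and s2(65): 128
merge s5(113) and s4(116): 229
merge 128 and s7(150): 278
merge s1(158) and s6(176): 334
merge 229 and 278: 507
merge 334 and 507: 841
The first pair merged (s3, s2) ends up deepest, at depth 4.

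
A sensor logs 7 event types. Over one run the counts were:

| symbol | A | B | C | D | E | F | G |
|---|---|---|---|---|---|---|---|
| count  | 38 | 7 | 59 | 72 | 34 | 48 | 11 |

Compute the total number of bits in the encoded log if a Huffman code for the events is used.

Greedily combine the two least-frequent nodes:
combine B(7), G(11) → 18
combine 18, E(34) → 52
combine A(38), F(48) → 86
combine 52, C(59) → 111
combine D(72), 86 → 158
combine 111, 158 → 269
Each symbol's bit-cost is frequency × depth; summing gives 694 bits (equivalently 18 + 52 + 86 + 111 + 158 + 269).

694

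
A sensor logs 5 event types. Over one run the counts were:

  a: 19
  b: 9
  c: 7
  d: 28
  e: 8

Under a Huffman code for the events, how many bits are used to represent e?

4

Build the tree from the bottom:
merge c(7) and e(8): 15
merge b(9) and 15: 24
merge a(19) and 24: 43
merge d(28) and 43: 71
e's leaf is at depth 4, giving a 4-bit codeword.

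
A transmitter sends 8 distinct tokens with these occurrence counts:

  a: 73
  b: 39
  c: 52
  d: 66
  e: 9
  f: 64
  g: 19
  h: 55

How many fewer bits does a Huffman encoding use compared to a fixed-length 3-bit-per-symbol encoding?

Fixed-length: 3 bits × 377 symbols = 1131 bits.
Huffman merges:
e(9) + g(19) → 28
28 + b(39) → 67
c(52) + h(55) → 107
f(64) + d(66) → 130
67 + a(73) → 140
107 + 130 → 237
140 + 237 → 377
Huffman total = 28 + 67 + 107 + 130 + 140 + 237 + 377 = 1086 bits.
Saving = 1131 − 1086 = 45 bits.

45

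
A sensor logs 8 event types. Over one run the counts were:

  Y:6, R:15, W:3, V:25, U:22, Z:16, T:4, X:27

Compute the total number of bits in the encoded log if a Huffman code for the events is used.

Build the Huffman tree bottom-up:
merge W(3) and T(4): 7
merge Y(6) and 7: 13
merge 13 and R(15): 28
merge Z(16) and U(22): 38
merge V(25) and X(27): 52
merge 28 and 38: 66
merge 52 and 66: 118
Total encoded bits = sum of merged weights = 7 + 13 + 28 + 38 + 52 + 66 + 118 = 322.

322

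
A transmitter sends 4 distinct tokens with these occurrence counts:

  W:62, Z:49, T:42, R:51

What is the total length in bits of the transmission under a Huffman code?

Build the Huffman tree bottom-up:
merge T(42) and Z(49): 91
merge R(51) and W(62): 113
merge 91 and 113: 204
The encoded length is the sum of every internal node's weight: 91 + 113 + 204 = 408 bits.

408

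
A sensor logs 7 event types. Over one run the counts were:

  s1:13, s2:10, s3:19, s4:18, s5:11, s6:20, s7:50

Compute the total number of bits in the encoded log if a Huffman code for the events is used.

Merge the two smallest weights repeatedly:
merge s2(10) and s5(11): 21
merge s1(13) and s4(18): 31
merge s3(19) and s6(20): 39
merge 21 and 31: 52
merge 39 and s7(50): 89
merge 52 and 89: 141
The encoded length is the sum of every internal node's weight: 21 + 31 + 39 + 52 + 89 + 141 = 373 bits.

373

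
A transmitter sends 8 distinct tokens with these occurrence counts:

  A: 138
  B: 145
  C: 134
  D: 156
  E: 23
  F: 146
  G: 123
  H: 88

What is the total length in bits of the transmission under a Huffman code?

Merge the two smallest weights repeatedly:
combine E(23), H(88) → 111
combine 111, G(123) → 234
combine C(134), A(138) → 272
combine B(145), F(146) → 291
combine D(156), 234 → 390
combine 272, 291 → 563
combine 390, 563 → 953
The encoded length is the sum of every internal node's weight: 111 + 234 + 272 + 291 + 390 + 563 + 953 = 2814 bits.

2814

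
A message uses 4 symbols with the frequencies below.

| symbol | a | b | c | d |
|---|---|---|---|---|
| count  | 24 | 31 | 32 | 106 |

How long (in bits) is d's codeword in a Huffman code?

Repeatedly merge the two smallest:
merge a(24) and b(31): 55
merge c(32) and 55: 87
merge 87 and d(106): 193
d sits one level below the root: a 1-bit codeword.

1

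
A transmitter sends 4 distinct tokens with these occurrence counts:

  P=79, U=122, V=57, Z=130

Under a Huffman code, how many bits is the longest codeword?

Merge the two lowest-weight nodes at each step:
combine V(57), P(79) → 136
combine U(122), Z(130) → 252
combine 136, 252 → 388
Maximum depth reached is 2.

2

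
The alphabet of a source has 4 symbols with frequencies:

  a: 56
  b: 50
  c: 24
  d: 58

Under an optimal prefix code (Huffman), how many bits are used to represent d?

2

Build the tree from the bottom:
merge c(24) and b(50): 74
merge a(56) and d(58): 114
merge 74 and 114: 188
The subtree containing d is merged 2 times, so code length = 2.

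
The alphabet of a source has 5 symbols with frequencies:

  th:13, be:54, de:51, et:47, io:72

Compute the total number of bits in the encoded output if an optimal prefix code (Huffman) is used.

534

Greedily combine the two least-frequent nodes:
merge th(13) and et(47): 60
merge de(51) and be(54): 105
merge 60 and io(72): 132
merge 105 and 132: 237
The encoded length is the sum of every internal node's weight: 60 + 105 + 132 + 237 = 534 bits.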